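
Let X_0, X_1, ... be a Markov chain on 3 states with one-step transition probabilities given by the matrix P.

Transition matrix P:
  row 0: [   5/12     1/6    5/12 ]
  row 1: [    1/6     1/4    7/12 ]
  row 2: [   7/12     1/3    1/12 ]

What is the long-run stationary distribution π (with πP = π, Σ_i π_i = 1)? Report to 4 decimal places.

Balance equations π_j = Σ_i π_i·P[i][j]:
  π_0 = 5/12·π_0 + 1/6·π_1 + 7/12·π_2
  π_1 = 1/6·π_0 + 1/4·π_1 + 1/3·π_2
  normalize: π_0 + π_1 + π_2 = 1
Solving the linear system gives exactly π = [71/172, 21/86, 59/172].

π = [0.4128, 0.2442, 0.3430]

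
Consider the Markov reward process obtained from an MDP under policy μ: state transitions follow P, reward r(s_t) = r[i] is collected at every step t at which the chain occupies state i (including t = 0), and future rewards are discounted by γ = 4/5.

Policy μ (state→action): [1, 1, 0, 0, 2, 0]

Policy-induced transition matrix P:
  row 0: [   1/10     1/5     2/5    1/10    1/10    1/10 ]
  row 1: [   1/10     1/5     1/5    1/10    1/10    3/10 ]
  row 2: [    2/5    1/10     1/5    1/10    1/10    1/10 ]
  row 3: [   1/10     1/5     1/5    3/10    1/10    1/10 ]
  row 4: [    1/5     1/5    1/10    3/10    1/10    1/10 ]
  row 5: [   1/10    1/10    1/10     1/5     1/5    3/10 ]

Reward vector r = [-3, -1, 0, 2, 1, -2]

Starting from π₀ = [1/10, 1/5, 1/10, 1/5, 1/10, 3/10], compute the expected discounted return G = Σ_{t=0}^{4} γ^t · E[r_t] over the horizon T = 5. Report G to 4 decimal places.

G = -1.8057

t=0: π = [0.1000, 0.2000, 0.1000, 0.2000, 0.1000, 0.3000], E[r] = -0.6000, γ^t·E[r] = -0.600000, running G = -0.600000
t=1: π = [0.1400, 0.1600, 0.1800, 0.1900, 0.1300, 0.2000], E[r] = -0.4700, γ^t·E[r] = -0.376000, running G = -0.976000
t=2: π = [0.1670, 0.1620, 0.1950, 0.1840, 0.1200, 0.1720], E[r] = -0.5190, γ^t·E[r] = -0.332160, running G = -1.308160
t=3: π = [0.1705, 0.1633, 0.2042, 0.1780, 0.1172, 0.1668], E[r] = -0.5352, γ^t·E[r] = -0.274022, running G = -1.582182
t=4: π = [0.1730, 0.1629, 0.2057, 0.1757, 0.1167, 0.1660], E[r] = -0.5458, γ^t·E[r] = -0.223543, running G = -1.805726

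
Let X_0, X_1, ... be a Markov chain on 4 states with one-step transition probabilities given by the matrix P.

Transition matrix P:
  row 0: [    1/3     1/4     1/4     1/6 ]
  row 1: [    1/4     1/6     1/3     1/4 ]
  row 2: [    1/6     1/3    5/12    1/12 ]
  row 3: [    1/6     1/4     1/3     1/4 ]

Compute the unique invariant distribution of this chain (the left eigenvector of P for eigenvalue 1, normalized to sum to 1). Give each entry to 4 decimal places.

π = [0.2257, 0.2572, 0.3431, 0.1740]

Balance equations π_j = Σ_i π_i·P[i][j]:
  π_0 = 1/3·π_0 + 1/4·π_1 + 1/6·π_2 + 1/6·π_3
  π_1 = 1/4·π_0 + 1/6·π_1 + 1/3·π_2 + 1/4·π_3
  π_2 = 1/4·π_0 + 1/3·π_1 + 5/12·π_2 + 1/3·π_3
  normalize: π_0 + π_1 + π_2 + π_3 = 1
Solving the linear system gives exactly π = [323/1431, 368/1431, 491/1431, 83/477].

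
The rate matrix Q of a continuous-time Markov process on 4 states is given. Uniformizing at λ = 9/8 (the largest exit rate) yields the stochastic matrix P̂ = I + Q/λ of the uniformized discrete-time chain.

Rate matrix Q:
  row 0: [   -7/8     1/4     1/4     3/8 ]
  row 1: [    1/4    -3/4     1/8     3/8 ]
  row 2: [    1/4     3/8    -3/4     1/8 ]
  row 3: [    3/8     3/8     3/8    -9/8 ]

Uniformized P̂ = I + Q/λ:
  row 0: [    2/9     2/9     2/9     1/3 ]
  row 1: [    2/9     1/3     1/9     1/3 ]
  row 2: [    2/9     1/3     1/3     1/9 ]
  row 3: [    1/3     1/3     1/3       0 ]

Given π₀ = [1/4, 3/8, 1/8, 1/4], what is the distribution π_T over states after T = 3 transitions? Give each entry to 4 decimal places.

π = [0.2455, 0.3059, 0.2380, 0.2106]

t=0: π = [0.2500, 0.3750, 0.1250, 0.2500]
t=1: π = [0.2500, 0.3056, 0.2222, 0.2222]
t=2: π = [0.2469, 0.3056, 0.2377, 0.2099]
t=3: π = [0.2455, 0.3059, 0.2380, 0.2106]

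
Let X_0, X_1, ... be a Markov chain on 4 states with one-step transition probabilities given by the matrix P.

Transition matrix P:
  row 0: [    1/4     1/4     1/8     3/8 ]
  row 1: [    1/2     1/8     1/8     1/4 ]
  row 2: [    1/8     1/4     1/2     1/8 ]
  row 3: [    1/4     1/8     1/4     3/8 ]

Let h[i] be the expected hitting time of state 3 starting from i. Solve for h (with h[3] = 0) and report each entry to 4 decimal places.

h = [3.3645, 3.7383, 4.7103, 0.0000]

First-step conditioning: h[3] = 0; for i ≠ 3, h[i] = 1 + Σ_k P[i][k]·h[k].
  h[0] = 1 + 1/4·h[0] + 1/4·h[1] + 1/8·h[2]
  h[1] = 1 + 1/2·h[0] + 1/8·h[1] + 1/8·h[2]
  h[2] = 1 + 1/8·h[0] + 1/4·h[1] + 1/2·h[2]
Solving the 3×3 linear system over states ≠ 3 gives exactly h = [360/107, 400/107, 504/107, 0] (h[3] = 0 is the target).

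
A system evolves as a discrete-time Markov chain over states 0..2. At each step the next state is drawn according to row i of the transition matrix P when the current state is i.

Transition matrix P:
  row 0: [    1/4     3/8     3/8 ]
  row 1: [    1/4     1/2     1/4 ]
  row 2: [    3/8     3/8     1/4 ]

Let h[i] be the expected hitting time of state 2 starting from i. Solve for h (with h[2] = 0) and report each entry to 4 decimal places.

h = [3.1111, 3.5556, 0.0000]

First-step conditioning: h[2] = 0; for i ≠ 2, h[i] = 1 + Σ_k P[i][k]·h[k].
  h[0] = 1 + 1/4·h[0] + 3/8·h[1]
  h[1] = 1 + 1/4·h[0] + 1/2·h[1]
Solving the 2×2 linear system over states ≠ 2 gives exactly h = [28/9, 32/9, 0] (h[2] = 0 is the target).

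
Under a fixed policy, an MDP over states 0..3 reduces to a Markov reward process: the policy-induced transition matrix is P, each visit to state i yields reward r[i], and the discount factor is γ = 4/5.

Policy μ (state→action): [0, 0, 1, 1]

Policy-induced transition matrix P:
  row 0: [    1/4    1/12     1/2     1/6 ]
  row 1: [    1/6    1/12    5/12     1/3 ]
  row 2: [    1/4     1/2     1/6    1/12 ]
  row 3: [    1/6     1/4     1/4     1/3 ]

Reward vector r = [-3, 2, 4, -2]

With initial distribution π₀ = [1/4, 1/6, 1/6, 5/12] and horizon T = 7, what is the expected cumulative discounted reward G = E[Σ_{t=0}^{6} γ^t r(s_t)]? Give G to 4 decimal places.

G = 1.4475

t=0: π = [0.2500, 0.1667, 0.1667, 0.4167], E[r] = -0.5833, γ^t·E[r] = -0.583333, running G = -0.583333
t=1: π = [0.2014, 0.2222, 0.3264, 0.2500], E[r] = 0.6458, γ^t·E[r] = 0.516667, running G = -0.066667
t=2: π = [0.2106, 0.2610, 0.3102, 0.2182], E[r] = 0.6944, γ^t·E[r] = 0.444444, running G = 0.377778
t=3: π = [0.2101, 0.2489, 0.3203, 0.2207], E[r] = 0.7076, γ^t·E[r] = 0.362272, running G = 0.740049
t=4: π = [0.2109, 0.2536, 0.3173, 0.2182], E[r] = 0.7073, γ^t·E[r] = 0.289722, running G = 1.029771
t=5: π = [0.2107, 0.2519, 0.3185, 0.2189], E[r] = 0.7082, γ^t·E[r] = 0.232070, running G = 1.261841
t=6: π = [0.2108, 0.2525, 0.3181, 0.2186], E[r] = 0.7080, γ^t·E[r] = 0.185609, running G = 1.447450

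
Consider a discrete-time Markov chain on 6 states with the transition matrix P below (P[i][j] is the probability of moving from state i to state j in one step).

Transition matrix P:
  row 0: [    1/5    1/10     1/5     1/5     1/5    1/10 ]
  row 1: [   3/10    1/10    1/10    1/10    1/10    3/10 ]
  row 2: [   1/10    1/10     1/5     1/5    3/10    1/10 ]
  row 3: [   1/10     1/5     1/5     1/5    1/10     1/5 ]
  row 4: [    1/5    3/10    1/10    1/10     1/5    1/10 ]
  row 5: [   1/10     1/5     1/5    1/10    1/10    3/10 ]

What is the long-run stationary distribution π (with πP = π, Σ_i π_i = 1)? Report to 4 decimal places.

Balance equations π_j = Σ_i π_i·P[i][j]:
  π_0 = 1/5·π_0 + 3/10·π_1 + 1/10·π_2 + 1/10·π_3 + 1/5·π_4 + 1/10·π_5
  π_1 = 1/10·π_0 + 1/10·π_1 + 1/10·π_2 + 1/5·π_3 + 3/10·π_4 + 1/5·π_5
  π_2 = 1/5·π_0 + 1/10·π_1 + 1/5·π_2 + 1/5·π_3 + 1/10·π_4 + 1/5·π_5
  π_3 = 1/5·π_0 + 1/10·π_1 + 1/5·π_2 + 1/5·π_3 + 1/10·π_4 + 1/10·π_5
  π_4 = 1/5·π_0 + 1/10·π_1 + 3/10·π_2 + 1/10·π_3 + 1/5·π_4 + 1/10·π_5
  normalize: π_0 + π_1 + π_2 + π_3 + π_4 + π_5 = 1
Solving the linear system gives exactly π = [1/6, 1/6, 1/6, 4/27, 1/6, 5/27].

π = [0.1667, 0.1667, 0.1667, 0.1481, 0.1667, 0.1852]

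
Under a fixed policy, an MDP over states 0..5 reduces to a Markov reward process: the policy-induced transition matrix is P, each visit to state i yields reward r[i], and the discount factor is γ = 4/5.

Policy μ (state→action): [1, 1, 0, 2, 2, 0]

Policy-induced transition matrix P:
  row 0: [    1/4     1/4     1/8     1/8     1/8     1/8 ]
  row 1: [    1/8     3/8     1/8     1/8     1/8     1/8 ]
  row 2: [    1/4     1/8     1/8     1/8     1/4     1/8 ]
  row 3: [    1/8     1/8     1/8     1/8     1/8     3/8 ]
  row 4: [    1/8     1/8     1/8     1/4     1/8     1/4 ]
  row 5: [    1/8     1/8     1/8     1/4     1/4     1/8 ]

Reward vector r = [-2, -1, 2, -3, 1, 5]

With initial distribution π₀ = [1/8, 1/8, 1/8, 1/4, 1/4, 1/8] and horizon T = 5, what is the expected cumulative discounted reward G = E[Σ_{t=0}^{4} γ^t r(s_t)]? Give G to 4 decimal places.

G = 0.9211

t=0: π = [0.1250, 0.1250, 0.1250, 0.2500, 0.2500, 0.1250], E[r] = 0.0000, γ^t·E[r] = 0.000000, running G = 0.000000
t=1: π = [0.1563, 0.1719, 0.1250, 0.1719, 0.1563, 0.2188], E[r] = 0.5000, γ^t·E[r] = 0.400000, running G = 0.400000
t=2: π = [0.1602, 0.1875, 0.1250, 0.1719, 0.1680, 0.1875], E[r] = 0.3320, γ^t·E[r] = 0.212500, running G = 0.612500
t=3: π = [0.1606, 0.1919, 0.1250, 0.1694, 0.1641, 0.1890], E[r] = 0.3374, γ^t·E[r] = 0.172750, running G = 0.785250
t=4: π = [0.1607, 0.1931, 0.1250, 0.1691, 0.1642, 0.1879], E[r] = 0.3317, γ^t·E[r] = 0.135875, running G = 0.921125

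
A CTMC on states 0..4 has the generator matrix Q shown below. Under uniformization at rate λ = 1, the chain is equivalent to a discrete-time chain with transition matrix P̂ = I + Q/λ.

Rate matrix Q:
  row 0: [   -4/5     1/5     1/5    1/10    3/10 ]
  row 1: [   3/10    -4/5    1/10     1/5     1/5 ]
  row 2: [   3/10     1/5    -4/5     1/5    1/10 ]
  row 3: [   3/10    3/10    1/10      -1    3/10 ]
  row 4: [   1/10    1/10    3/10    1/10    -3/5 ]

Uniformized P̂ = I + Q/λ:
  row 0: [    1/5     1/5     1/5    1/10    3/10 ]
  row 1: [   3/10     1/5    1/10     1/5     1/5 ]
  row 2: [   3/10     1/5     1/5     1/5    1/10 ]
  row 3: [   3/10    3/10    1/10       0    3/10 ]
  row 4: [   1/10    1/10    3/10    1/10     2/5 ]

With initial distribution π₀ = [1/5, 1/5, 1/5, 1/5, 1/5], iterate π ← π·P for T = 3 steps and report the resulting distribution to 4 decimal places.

π = [0.2236, 0.1856, 0.1958, 0.1254, 0.2696]

t=0: π = [0.2000, 0.2000, 0.2000, 0.2000, 0.2000]
t=1: π = [0.2400, 0.2000, 0.1800, 0.1200, 0.2600]
t=2: π = [0.2240, 0.1860, 0.1940, 0.1260, 0.2700]
t=3: π = [0.2236, 0.1856, 0.1958, 0.1254, 0.2696]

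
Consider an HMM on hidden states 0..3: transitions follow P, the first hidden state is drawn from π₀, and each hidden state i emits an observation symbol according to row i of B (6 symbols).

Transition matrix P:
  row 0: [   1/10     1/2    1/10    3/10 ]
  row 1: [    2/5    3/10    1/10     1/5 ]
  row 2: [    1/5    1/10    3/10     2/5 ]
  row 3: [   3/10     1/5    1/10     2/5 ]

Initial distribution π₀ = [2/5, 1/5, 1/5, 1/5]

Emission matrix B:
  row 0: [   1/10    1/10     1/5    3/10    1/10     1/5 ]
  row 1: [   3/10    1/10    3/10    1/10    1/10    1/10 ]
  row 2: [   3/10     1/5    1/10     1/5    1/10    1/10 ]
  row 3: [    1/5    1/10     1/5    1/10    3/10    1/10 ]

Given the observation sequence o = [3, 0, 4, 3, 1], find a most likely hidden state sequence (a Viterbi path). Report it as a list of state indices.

path = [0, 1, 3, 0, 1]

t=0: δ = [1.200e-01, 2.000e-02, 4.000e-02, 2.000e-02]  (obs o_0=3)
t=1: δ = [1.200e-03, 1.800e-02, 3.600e-03, 7.200e-03]  ψ = [0, 0, 0, 0]  (obs o_1=0)
t=2: δ = [7.200e-04, 5.400e-04, 1.800e-04, 1.080e-03]  ψ = [1, 1, 1, 1]  (obs o_2=4)
t=3: δ = [9.720e-05, 3.600e-05, 2.160e-05, 4.320e-05]  ψ = [3, 0, 3, 3]  (obs o_3=3)
t=4: δ = [1.440e-06, 4.860e-06, 1.944e-06, 2.916e-06]  ψ = [1, 0, 0, 0]  (obs o_4=1)
backtrack: best end state = 1; path = [0, 1, 3, 0, 1]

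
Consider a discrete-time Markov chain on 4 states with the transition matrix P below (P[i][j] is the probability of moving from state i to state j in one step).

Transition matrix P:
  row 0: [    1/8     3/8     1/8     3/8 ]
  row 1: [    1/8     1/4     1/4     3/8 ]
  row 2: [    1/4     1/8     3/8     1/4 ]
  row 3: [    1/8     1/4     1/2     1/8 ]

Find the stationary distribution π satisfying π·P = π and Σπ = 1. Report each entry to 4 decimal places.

Balance equations π_j = Σ_i π_i·P[i][j]:
  π_0 = 1/8·π_0 + 1/8·π_1 + 1/4·π_2 + 1/8·π_3
  π_1 = 3/8·π_0 + 1/4·π_1 + 1/8·π_2 + 1/4·π_3
  π_2 = 1/8·π_0 + 1/4·π_1 + 3/8·π_2 + 1/2·π_3
  normalize: π_0 + π_1 + π_2 + π_3 = 1
Solving the linear system gives exactly π = [49/293, 67/293, 99/293, 78/293].

π = [0.1672, 0.2287, 0.3379, 0.2662]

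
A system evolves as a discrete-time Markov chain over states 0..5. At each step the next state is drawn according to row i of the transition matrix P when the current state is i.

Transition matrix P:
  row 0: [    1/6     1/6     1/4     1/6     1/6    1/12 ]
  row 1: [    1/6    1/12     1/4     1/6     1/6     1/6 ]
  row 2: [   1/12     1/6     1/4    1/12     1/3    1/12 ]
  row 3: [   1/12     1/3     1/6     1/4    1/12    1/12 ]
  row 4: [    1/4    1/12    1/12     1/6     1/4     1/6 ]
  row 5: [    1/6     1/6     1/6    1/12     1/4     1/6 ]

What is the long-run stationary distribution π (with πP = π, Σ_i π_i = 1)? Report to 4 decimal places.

π = [0.1558, 0.1609, 0.1912, 0.1531, 0.2140, 0.1250]

Balance equations π_j = Σ_i π_i·P[i][j]:
  π_0 = 1/6·π_0 + 1/6·π_1 + 1/12·π_2 + 1/12·π_3 + 1/4·π_4 + 1/6·π_5
  π_1 = 1/6·π_0 + 1/12·π_1 + 1/6·π_2 + 1/3·π_3 + 1/12·π_4 + 1/6·π_5
  π_2 = 1/4·π_0 + 1/4·π_1 + 1/4·π_2 + 1/6·π_3 + 1/12·π_4 + 1/6·π_5
  π_3 = 1/6·π_0 + 1/6·π_1 + 1/12·π_2 + 1/4·π_3 + 1/6·π_4 + 1/12·π_5
  π_4 = 1/6·π_0 + 1/6·π_1 + 1/3·π_2 + 1/12·π_3 + 1/4·π_4 + 1/4·π_5
  normalize: π_0 + π_1 + π_2 + π_3 + π_4 + π_5 = 1
Solving the linear system gives exactly π = [32943/211423, 34025/211423, 40415/211423, 32364/211423, 45249/211423, 26427/211423].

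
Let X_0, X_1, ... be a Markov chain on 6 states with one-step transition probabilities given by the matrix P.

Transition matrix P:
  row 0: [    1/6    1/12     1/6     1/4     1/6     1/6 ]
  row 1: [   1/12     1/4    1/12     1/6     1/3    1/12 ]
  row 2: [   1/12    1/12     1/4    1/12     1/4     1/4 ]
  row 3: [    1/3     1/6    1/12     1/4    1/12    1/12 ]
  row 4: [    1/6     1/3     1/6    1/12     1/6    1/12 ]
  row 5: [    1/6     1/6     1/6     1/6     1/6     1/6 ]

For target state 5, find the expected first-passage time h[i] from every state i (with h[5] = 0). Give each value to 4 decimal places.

First-step conditioning: h[5] = 0; for i ≠ 5, h[i] = 1 + Σ_k P[i][k]·h[k].
  h[0] = 1 + 1/6·h[0] + 1/12·h[1] + 1/6·h[2] + 1/4·h[3] + 1/6·h[4]
  h[1] = 1 + 1/12·h[0] + 1/4·h[1] + 1/12·h[2] + 1/6·h[3] + 1/3·h[4]
  h[2] = 1 + 1/12·h[0] + 1/12·h[1] + 1/4·h[2] + 1/12·h[3] + 1/4·h[4]
  h[3] = 1 + 1/3·h[0] + 1/6·h[1] + 1/12·h[2] + 1/4·h[3] + 1/12·h[4]
  h[4] = 1 + 1/6·h[0] + 1/3·h[1] + 1/6·h[2] + 1/12·h[3] + 1/6·h[4]
Solving the 5×5 linear system over states ≠ 5 gives exactly h = [19648/2623, 22008/2623, 53108/7869, 21484/2623, 64708/7869, 0] (h[5] = 0 is the target).

h = [7.4907, 8.3904, 6.7490, 8.1906, 8.2232, 0.0000]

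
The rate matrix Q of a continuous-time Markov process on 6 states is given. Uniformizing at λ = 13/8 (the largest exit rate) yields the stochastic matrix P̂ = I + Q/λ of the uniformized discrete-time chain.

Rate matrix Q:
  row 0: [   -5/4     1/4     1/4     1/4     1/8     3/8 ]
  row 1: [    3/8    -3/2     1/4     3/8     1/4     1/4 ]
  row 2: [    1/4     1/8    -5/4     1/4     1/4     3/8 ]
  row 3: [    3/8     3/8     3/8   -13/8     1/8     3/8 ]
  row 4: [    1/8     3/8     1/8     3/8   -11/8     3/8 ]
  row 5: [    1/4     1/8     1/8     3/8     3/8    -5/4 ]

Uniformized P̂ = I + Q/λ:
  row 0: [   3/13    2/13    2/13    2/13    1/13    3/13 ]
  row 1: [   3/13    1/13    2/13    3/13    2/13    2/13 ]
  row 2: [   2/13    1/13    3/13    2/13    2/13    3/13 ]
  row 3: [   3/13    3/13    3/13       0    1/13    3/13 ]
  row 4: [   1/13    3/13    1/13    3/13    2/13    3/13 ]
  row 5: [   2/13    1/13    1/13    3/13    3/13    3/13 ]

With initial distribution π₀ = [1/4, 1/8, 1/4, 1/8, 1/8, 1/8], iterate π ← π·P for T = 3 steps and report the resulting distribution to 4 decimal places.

t=0: π = [0.2500, 0.1250, 0.2500, 0.1250, 0.1250, 0.1250]
t=1: π = [0.1827, 0.1346, 0.1635, 0.1635, 0.1346, 0.2212]
t=2: π = [0.1805, 0.1368, 0.1516, 0.1664, 0.1442, 0.2204]
t=3: π = [0.1800, 0.1386, 0.1503, 0.1668, 0.1441, 0.2202]

π = [0.1800, 0.1386, 0.1503, 0.1668, 0.1441, 0.2202]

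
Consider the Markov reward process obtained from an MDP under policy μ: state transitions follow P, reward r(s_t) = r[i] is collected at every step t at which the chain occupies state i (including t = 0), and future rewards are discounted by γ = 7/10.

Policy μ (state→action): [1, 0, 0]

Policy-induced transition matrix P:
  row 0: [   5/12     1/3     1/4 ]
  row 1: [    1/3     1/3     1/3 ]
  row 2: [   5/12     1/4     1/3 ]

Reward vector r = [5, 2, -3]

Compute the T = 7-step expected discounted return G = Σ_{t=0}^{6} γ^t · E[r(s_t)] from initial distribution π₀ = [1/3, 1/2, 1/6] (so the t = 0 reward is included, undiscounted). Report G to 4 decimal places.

G = 5.5481

t=0: π = [0.3333, 0.5000, 0.1667], E[r] = 2.1667, γ^t·E[r] = 2.166667, running G = 2.166667
t=1: π = [0.3750, 0.3194, 0.3056], E[r] = 1.5972, γ^t·E[r] = 1.118056, running G = 3.284722
t=2: π = [0.3900, 0.3079, 0.3021], E[r] = 1.6597, γ^t·E[r] = 0.813264, running G = 4.097986
t=3: π = [0.3910, 0.3082, 0.3008], E[r] = 1.6689, γ^t·E[r] = 0.572428, running G = 4.670414
t=4: π = [0.3910, 0.3083, 0.3007], E[r] = 1.6692, γ^t·E[r] = 0.400778, running G = 5.071192
t=5: π = [0.3910, 0.3083, 0.3008], E[r] = 1.6692, γ^t·E[r] = 0.280539, running G = 5.351731
t=6: π = [0.3910, 0.3083, 0.3008], E[r] = 1.6692, γ^t·E[r] = 0.196377, running G = 5.548107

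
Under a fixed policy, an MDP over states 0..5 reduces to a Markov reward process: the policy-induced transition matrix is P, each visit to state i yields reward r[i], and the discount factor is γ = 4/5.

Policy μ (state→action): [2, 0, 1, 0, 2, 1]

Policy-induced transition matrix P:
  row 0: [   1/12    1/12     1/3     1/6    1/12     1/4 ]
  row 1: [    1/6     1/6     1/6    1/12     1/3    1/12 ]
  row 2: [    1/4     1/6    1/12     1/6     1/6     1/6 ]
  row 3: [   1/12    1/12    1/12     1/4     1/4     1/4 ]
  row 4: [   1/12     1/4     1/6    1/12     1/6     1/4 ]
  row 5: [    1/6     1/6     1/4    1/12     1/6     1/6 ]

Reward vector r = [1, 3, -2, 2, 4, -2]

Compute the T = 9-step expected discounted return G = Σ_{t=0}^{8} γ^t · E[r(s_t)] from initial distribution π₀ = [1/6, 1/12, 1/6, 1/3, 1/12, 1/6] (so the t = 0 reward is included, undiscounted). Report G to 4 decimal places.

G = 3.7596

t=0: π = [0.1667, 0.0833, 0.1667, 0.3333, 0.0833, 0.1667], E[r] = 0.7500, γ^t·E[r] = 0.750000, running G = 0.750000
t=1: π = [0.1319, 0.1319, 0.1667, 0.1667, 0.1944, 0.2083], E[r] = 0.8889, γ^t·E[r] = 0.711111, running G = 1.461111
t=2: π = [0.1395, 0.1580, 0.1782, 0.1360, 0.1916, 0.1968], E[r] = 0.9016, γ^t·E[r] = 0.577037, running G = 2.038148
t=3: π = [0.1426, 0.1597, 0.1801, 0.1325, 0.1927, 0.1924], E[r] = 0.9123, γ^t·E[r] = 0.467111, running G = 2.505259
t=4: π = [0.1427, 0.1598, 0.1804, 0.1323, 0.1924, 0.1923], E[r] = 0.9109, γ^t·E[r] = 0.373118, running G = 2.878377
t=5: π = [0.1427, 0.1598, 0.1804, 0.1323, 0.1924, 0.1923], E[r] = 0.9110, γ^t·E[r] = 0.298525, running G = 3.176902
t=6: π = [0.1427, 0.1598, 0.1804, 0.1323, 0.1924, 0.1923], E[r] = 0.9110, γ^t·E[r] = 0.238804, running G = 3.415707
t=7: π = [0.1427, 0.1598, 0.1804, 0.1323, 0.1924, 0.1923], E[r] = 0.9110, γ^t·E[r] = 0.191044, running G = 3.606751
t=8: π = [0.1427, 0.1598, 0.1804, 0.1323, 0.1924, 0.1923], E[r] = 0.9110, γ^t·E[r] = 0.152835, running G = 3.759586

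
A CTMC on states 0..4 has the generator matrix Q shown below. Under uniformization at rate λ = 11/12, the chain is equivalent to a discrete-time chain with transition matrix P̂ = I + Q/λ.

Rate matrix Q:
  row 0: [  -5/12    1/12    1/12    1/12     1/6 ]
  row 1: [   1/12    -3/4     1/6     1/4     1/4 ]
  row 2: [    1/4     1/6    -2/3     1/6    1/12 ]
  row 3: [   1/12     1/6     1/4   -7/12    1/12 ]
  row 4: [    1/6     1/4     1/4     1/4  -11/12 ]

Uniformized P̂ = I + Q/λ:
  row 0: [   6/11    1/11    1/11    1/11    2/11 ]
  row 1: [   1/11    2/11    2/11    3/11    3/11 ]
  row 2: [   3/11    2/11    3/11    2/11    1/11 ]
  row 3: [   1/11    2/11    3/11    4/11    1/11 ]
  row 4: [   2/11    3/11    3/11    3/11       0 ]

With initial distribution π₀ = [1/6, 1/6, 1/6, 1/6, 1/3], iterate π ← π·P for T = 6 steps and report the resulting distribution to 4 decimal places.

π = [0.2586, 0.1705, 0.2103, 0.2273, 0.1333]

t=0: π = [0.1667, 0.1667, 0.1667, 0.1667, 0.3333]
t=1: π = [0.2273, 0.1970, 0.2273, 0.2424, 0.1061]
t=2: π = [0.2452, 0.1708, 0.2135, 0.2328, 0.1377]
t=3: π = [0.2537, 0.1721, 0.2126, 0.2299, 0.1317]
t=4: π = [0.2569, 0.1707, 0.2110, 0.2282, 0.1333]
t=5: π = [0.2581, 0.1706, 0.2105, 0.2276, 0.1332]
t=6: π = [0.2586, 0.1705, 0.2103, 0.2273, 0.1333]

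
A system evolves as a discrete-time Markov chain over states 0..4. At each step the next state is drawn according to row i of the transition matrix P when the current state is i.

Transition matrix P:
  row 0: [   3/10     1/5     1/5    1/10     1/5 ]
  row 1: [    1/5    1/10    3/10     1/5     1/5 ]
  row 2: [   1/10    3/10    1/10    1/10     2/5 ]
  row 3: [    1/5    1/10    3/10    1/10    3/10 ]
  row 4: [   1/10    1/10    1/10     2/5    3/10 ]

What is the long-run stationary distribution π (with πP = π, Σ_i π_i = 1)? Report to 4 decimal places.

π = [0.1695, 0.1546, 0.1881, 0.2014, 0.2864]

Balance equations π_j = Σ_i π_i·P[i][j]:
  π_0 = 3/10·π_0 + 1/5·π_1 + 1/10·π_2 + 1/5·π_3 + 1/10·π_4
  π_1 = 1/5·π_0 + 1/10·π_1 + 3/10·π_2 + 1/10·π_3 + 1/10·π_4
  π_2 = 1/5·π_0 + 3/10·π_1 + 1/10·π_2 + 3/10·π_3 + 1/10·π_4
  π_3 = 1/10·π_0 + 1/5·π_1 + 1/10·π_2 + 1/10·π_3 + 2/5·π_4
  normalize: π_0 + π_1 + π_2 + π_3 + π_4 = 1
Solving the linear system gives exactly π = [909/5363, 829/5363, 1009/5363, 1080/5363, 1536/5363].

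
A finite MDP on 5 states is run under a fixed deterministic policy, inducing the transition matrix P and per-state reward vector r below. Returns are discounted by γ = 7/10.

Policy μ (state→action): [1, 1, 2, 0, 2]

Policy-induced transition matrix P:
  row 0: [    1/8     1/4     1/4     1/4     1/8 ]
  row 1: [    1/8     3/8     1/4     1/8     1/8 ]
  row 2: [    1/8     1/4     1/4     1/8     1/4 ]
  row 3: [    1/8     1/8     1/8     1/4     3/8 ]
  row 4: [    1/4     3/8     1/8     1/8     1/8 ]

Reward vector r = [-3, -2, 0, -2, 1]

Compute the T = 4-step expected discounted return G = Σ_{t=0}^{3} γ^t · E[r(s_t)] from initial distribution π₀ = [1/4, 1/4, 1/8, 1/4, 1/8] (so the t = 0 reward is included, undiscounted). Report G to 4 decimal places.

G = -3.3788

t=0: π = [0.2500, 0.2500, 0.1250, 0.2500, 0.1250], E[r] = -1.6250, γ^t·E[r] = -1.625000, running G = -1.625000
t=1: π = [0.1406, 0.2656, 0.2031, 0.1875, 0.2031], E[r] = -1.1250, γ^t·E[r] = -0.787500, running G = -2.412500
t=2: π = [0.1504, 0.2852, 0.2012, 0.1660, 0.1973], E[r] = -1.1563, γ^t·E[r] = -0.566563, running G = -2.979063
t=3: π = [0.1497, 0.2896, 0.2046, 0.1646, 0.1917], E[r] = -1.1655, γ^t·E[r] = -0.399776, running G = -3.378838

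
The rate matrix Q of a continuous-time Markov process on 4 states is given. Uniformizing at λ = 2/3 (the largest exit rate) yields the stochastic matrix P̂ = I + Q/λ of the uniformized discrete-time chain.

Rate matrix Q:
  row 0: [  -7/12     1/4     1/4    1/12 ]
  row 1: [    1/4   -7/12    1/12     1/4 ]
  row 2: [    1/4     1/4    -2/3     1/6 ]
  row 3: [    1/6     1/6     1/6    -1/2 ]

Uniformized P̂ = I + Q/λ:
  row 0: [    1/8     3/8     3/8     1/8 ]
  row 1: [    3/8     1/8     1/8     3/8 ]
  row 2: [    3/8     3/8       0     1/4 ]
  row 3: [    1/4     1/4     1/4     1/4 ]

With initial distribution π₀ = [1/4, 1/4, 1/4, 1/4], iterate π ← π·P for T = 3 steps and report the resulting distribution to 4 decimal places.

π = [0.2754, 0.2754, 0.1992, 0.2500]

t=0: π = [0.2500, 0.2500, 0.2500, 0.2500]
t=1: π = [0.2813, 0.2813, 0.1875, 0.2500]
t=2: π = [0.2734, 0.2734, 0.2031, 0.2500]
t=3: π = [0.2754, 0.2754, 0.1992, 0.2500]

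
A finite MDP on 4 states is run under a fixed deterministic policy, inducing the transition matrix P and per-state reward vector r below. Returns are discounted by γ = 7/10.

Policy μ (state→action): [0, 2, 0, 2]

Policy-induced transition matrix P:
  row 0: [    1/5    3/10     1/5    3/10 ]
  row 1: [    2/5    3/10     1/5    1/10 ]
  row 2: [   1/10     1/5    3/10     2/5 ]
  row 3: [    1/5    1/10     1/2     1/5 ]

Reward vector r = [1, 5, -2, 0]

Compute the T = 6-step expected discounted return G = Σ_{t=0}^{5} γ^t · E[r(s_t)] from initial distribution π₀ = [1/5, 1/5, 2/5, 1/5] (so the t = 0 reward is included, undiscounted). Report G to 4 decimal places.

G = 1.7204

t=0: π = [0.2000, 0.2000, 0.4000, 0.2000], E[r] = 0.4000, γ^t·E[r] = 0.400000, running G = 0.400000
t=1: π = [0.2000, 0.2200, 0.3000, 0.2800], E[r] = 0.7000, γ^t·E[r] = 0.490000, running G = 0.890000
t=2: π = [0.2140, 0.2140, 0.3140, 0.2580], E[r] = 0.6560, γ^t·E[r] = 0.321440, running G = 1.211440
t=3: π = [0.2114, 0.2170, 0.3088, 0.2628], E[r] = 0.6788, γ^t·E[r] = 0.232828, running G = 1.444268
t=4: π = [0.2125, 0.2166, 0.3097, 0.2612], E[r] = 0.6759, γ^t·E[r] = 0.162279, running G = 1.606547
t=5: π = [0.2123, 0.2168, 0.3093, 0.2615], E[r] = 0.6776, γ^t·E[r] = 0.113887, running G = 1.720434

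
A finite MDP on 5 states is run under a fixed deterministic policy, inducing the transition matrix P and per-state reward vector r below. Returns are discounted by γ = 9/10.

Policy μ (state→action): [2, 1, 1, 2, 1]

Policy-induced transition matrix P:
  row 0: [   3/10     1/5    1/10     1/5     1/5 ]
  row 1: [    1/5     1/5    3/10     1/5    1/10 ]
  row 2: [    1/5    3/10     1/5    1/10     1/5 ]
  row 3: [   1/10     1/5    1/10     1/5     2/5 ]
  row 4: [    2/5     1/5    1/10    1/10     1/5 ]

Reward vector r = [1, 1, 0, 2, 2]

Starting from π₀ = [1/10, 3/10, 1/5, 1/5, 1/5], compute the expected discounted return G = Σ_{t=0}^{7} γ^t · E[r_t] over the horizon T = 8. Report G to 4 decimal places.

G = 6.8759

t=0: π = [0.1000, 0.3000, 0.2000, 0.2000, 0.2000], E[r] = 1.2000, γ^t·E[r] = 1.200000, running G = 1.200000
t=1: π = [0.2300, 0.2200, 0.1800, 0.1600, 0.2100], E[r] = 1.1900, γ^t·E[r] = 1.071000, running G = 2.271000
t=2: π = [0.2490, 0.2180, 0.1620, 0.1610, 0.2100], E[r] = 1.2090, γ^t·E[r] = 0.979290, running G = 3.250290
t=3: π = [0.2508, 0.2162, 0.1598, 0.1628, 0.2104], E[r] = 1.2134, γ^t·E[r] = 0.884569, running G = 4.134859
t=4: π = [0.2509, 0.2160, 0.1592, 0.1630, 0.2109], E[r] = 1.2147, γ^t·E[r] = 0.796965, running G = 4.931823
t=5: π = [0.2510, 0.2159, 0.1591, 0.1630, 0.2110], E[r] = 1.2149, γ^t·E[r] = 0.717365, running G = 5.649188
t=6: π = [0.2510, 0.2159, 0.1591, 0.1630, 0.2110], E[r] = 1.2149, γ^t·E[r] = 0.645646, running G = 6.294834
t=7: π = [0.2510, 0.2159, 0.1591, 0.1630, 0.2110], E[r] = 1.2149, γ^t·E[r] = 0.581085, running G = 6.875919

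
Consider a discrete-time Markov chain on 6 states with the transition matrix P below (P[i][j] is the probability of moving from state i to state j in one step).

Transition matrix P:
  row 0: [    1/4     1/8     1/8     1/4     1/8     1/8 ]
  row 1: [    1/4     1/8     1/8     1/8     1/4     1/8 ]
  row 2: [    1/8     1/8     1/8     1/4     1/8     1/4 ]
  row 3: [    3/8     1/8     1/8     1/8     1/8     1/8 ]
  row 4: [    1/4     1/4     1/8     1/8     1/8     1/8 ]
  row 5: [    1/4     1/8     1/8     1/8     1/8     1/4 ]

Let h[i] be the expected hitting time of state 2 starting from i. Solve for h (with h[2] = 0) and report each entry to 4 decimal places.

First-step conditioning: h[2] = 0; for i ≠ 2, h[i] = 1 + Σ_k P[i][k]·h[k].
  h[0] = 1 + 1/4·h[0] + 1/8·h[1] + 1/4·h[3] + 1/8·h[4] + 1/8·h[5]
  h[1] = 1 + 1/4·h[0] + 1/8·h[1] + 1/8·h[3] + 1/4·h[4] + 1/8·h[5]
  h[3] = 1 + 3/8·h[0] + 1/8·h[1] + 1/8·h[3] + 1/8·h[4] + 1/8·h[5]
  h[4] = 1 + 1/4·h[0] + 1/4·h[1] + 1/8·h[3] + 1/8·h[4] + 1/8·h[5]
  h[5] = 1 + 1/4·h[0] + 1/8·h[1] + 1/8·h[3] + 1/8·h[4] + 1/4·h[5]
Solving the 5×5 linear system over states ≠ 2 gives exactly h = [8, 8, 0, 8, 8, 8] (h[2] = 0 is the target).

h = [8.0000, 8.0000, 0.0000, 8.0000, 8.0000, 8.0000]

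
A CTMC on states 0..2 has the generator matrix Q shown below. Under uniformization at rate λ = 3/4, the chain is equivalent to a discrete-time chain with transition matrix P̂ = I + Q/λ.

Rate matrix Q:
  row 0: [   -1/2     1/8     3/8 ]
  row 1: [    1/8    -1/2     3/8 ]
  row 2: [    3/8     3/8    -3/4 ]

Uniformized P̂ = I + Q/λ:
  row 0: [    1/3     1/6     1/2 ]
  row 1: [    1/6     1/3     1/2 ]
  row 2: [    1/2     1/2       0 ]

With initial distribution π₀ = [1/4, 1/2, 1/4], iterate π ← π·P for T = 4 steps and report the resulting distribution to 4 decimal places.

π = [0.3358, 0.3360, 0.3281]

t=0: π = [0.2500, 0.5000, 0.2500]
t=1: π = [0.2917, 0.3333, 0.3750]
t=2: π = [0.3403, 0.3472, 0.3125]
t=3: π = [0.3275, 0.3287, 0.3438]
t=4: π = [0.3358, 0.3360, 0.3281]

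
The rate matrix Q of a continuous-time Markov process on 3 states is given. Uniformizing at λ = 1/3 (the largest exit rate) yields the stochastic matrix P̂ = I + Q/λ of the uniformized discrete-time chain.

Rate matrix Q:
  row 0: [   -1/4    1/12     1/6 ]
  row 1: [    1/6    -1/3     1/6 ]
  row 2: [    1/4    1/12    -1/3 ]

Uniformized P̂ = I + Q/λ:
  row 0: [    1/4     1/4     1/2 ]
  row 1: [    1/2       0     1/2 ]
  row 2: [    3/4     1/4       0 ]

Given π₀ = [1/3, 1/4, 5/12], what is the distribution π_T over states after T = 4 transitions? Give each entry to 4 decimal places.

π = [0.4613, 0.2002, 0.3385]

t=0: π = [0.3333, 0.2500, 0.4167]
t=1: π = [0.5208, 0.1875, 0.2917]
t=2: π = [0.4427, 0.2031, 0.3542]
t=3: π = [0.4779, 0.1992, 0.3229]
t=4: π = [0.4613, 0.2002, 0.3385]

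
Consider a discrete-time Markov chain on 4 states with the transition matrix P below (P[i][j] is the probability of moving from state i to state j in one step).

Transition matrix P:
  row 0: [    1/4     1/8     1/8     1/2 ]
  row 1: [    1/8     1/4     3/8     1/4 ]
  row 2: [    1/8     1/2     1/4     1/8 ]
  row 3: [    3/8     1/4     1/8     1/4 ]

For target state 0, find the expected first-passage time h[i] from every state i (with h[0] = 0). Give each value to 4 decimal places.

h = [0.0000, 5.6000, 5.7600, 4.1600]

First-step conditioning: h[0] = 0; for i ≠ 0, h[i] = 1 + Σ_k P[i][k]·h[k].
  h[1] = 1 + 1/4·h[1] + 3/8·h[2] + 1/4·h[3]
  h[2] = 1 + 1/2·h[1] + 1/4·h[2] + 1/8·h[3]
  h[3] = 1 + 1/4·h[1] + 1/8·h[2] + 1/4·h[3]
Solving the 3×3 linear system over states ≠ 0 gives exactly h = [0, 28/5, 144/25, 104/25] (h[0] = 0 is the target).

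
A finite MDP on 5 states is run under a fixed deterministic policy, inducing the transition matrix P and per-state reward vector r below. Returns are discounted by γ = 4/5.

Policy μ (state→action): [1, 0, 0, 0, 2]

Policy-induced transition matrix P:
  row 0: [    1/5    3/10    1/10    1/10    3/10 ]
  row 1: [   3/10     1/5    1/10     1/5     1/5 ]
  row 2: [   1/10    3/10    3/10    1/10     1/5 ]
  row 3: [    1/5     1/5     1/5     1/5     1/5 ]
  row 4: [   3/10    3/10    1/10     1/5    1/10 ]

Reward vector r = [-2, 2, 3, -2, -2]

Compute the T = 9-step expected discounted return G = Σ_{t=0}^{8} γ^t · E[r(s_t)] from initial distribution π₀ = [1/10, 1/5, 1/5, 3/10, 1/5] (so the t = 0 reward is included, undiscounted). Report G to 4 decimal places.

t=0: π = [0.1000, 0.2000, 0.2000, 0.3000, 0.2000], E[r] = -0.2000, γ^t·E[r] = -0.200000, running G = -0.200000
t=1: π = [0.2200, 0.2500, 0.1700, 0.1700, 0.1900], E[r] = -0.1500, γ^t·E[r] = -0.120000, running G = -0.320000
t=2: π = [0.2270, 0.2580, 0.1510, 0.1610, 0.2030], E[r] = -0.2130, γ^t·E[r] = -0.136320, running G = -0.456320
t=3: π = [0.2310, 0.2581, 0.1463, 0.1622, 0.2024], E[r] = -0.2361, γ^t·E[r] = -0.120883, running G = -0.577203
t=4: π = [0.2314, 0.2580, 0.1455, 0.1623, 0.2029], E[r] = -0.2407, γ^t·E[r] = -0.098599, running G = -0.675802
t=5: π = [0.2315, 0.2580, 0.1453, 0.1623, 0.2029], E[r] = -0.2415, γ^t·E[r] = -0.079128, running G = -0.754931
t=6: π = [0.2316, 0.2580, 0.1453, 0.1623, 0.2029], E[r] = -0.2416, γ^t·E[r] = -0.063344, running G = -0.818274
t=7: π = [0.2316, 0.2580, 0.1453, 0.1623, 0.2029], E[r] = -0.2417, γ^t·E[r] = -0.050680, running G = -0.868954
t=8: π = [0.2316, 0.2580, 0.1453, 0.1623, 0.2029], E[r] = -0.2417, γ^t·E[r] = -0.040545, running G = -0.909499

G = -0.9095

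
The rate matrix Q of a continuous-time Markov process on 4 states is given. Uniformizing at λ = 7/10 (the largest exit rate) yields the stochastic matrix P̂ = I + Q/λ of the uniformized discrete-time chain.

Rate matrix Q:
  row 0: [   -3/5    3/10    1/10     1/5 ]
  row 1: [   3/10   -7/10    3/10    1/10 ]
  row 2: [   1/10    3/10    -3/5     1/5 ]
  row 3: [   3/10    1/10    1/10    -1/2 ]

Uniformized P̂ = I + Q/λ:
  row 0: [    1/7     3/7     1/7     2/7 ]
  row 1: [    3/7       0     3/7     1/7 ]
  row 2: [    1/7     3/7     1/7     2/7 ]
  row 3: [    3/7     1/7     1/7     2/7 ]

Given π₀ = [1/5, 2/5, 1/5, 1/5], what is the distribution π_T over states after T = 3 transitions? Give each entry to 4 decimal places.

π = [0.2956, 0.2362, 0.2222, 0.2461]

t=0: π = [0.2000, 0.4000, 0.2000, 0.2000]
t=1: π = [0.3143, 0.2000, 0.2571, 0.2286]
t=2: π = [0.2653, 0.2776, 0.2000, 0.2571]
t=3: π = [0.2956, 0.2362, 0.2222, 0.2461]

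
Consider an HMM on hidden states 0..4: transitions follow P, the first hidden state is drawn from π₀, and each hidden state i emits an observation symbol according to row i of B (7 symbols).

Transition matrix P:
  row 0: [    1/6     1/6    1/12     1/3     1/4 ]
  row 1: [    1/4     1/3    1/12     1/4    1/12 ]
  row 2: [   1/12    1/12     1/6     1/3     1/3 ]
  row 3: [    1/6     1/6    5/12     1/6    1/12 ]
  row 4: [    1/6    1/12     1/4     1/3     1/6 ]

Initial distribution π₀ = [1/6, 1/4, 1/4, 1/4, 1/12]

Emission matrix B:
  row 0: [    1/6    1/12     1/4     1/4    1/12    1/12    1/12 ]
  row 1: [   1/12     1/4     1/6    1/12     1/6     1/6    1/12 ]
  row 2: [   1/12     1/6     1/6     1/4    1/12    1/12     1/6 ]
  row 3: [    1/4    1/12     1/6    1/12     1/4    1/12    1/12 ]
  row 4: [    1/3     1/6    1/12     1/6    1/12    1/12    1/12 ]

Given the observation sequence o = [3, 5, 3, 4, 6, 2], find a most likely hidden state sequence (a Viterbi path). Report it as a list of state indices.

t=0: δ = [4.167e-02, 2.083e-02, 6.250e-02, 2.083e-02, 1.389e-02]  (obs o_0=3)
t=1: δ = [5.787e-04, 1.157e-03, 8.681e-04, 1.736e-03, 1.736e-03]  ψ = [0, 0, 2, 2, 2]  (obs o_1=5)
t=2: δ = [7.234e-05, 3.215e-05, 1.808e-04, 4.823e-05, 4.823e-05]  ψ = [1, 1, 3, 4, 2]  (obs o_2=3)
t=3: δ = [1.256e-06, 2.512e-06, 2.512e-06, 1.507e-05, 5.023e-06]  ψ = [2, 2, 2, 2, 2]  (obs o_3=4)
t=4: δ = [2.093e-07, 2.093e-07, 1.047e-06, 2.093e-07, 1.047e-07]  ψ = [3, 3, 3, 3, 3]  (obs o_4=6)
t=5: δ = [2.180e-08, 1.454e-08, 2.907e-08, 5.814e-08, 2.907e-08]  ψ = [2, 2, 2, 2, 2]  (obs o_5=2)
backtrack: best end state = 3; path = [2, 3, 2, 3, 2, 3]

path = [2, 3, 2, 3, 2, 3]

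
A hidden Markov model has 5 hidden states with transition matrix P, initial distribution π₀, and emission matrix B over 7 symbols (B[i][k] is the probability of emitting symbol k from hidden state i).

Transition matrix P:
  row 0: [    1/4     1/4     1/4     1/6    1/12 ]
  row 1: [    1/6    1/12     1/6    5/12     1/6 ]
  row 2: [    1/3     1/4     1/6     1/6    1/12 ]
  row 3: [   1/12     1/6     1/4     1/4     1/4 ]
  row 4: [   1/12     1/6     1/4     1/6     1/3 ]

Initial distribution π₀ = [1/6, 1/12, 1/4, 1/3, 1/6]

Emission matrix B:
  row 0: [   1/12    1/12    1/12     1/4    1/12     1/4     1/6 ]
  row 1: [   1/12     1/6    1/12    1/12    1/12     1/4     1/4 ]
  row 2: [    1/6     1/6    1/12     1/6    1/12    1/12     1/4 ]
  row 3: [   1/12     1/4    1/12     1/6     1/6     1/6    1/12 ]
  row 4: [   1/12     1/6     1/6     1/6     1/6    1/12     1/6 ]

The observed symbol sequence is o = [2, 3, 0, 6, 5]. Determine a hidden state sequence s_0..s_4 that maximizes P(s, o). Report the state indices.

t=0: δ = [1.389e-02, 6.944e-03, 2.083e-02, 2.778e-02, 2.778e-02]  (obs o_0=2)
t=1: δ = [1.736e-03, 4.340e-04, 1.157e-03, 1.157e-03, 1.543e-03]  ψ = [2, 2, 3, 3, 4]  (obs o_1=3)
t=2: δ = [3.617e-05, 3.617e-05, 7.234e-05, 2.411e-05, 4.287e-05]  ψ = [0, 0, 0, 0, 4]  (obs o_2=0)
t=3: δ = [4.019e-06, 4.521e-06, 3.014e-06, 1.256e-06, 2.381e-06]  ψ = [2, 2, 2, 1, 4]  (obs o_3=6)
t=4: δ = [2.512e-07, 2.512e-07, 8.372e-08, 3.140e-07, 6.615e-08]  ψ = [0, 0, 0, 1, 4]  (obs o_4=5)
backtrack: best end state = 3; path = [2, 0, 2, 1, 3]

path = [2, 0, 2, 1, 3]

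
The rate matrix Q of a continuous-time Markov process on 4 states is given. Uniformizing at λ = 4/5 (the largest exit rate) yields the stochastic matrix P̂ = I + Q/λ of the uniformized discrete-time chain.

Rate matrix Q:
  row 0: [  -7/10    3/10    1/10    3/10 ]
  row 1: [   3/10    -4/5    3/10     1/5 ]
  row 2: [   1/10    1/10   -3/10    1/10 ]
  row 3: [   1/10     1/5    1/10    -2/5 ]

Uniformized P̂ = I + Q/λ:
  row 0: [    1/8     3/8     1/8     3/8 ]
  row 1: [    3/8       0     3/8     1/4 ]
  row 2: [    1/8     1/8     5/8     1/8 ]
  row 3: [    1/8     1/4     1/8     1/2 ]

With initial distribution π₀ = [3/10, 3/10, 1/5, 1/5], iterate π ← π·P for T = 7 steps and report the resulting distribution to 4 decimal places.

t=0: π = [0.3000, 0.3000, 0.2000, 0.2000]
t=1: π = [0.2000, 0.1875, 0.3000, 0.3125]
t=2: π = [0.1719, 0.1906, 0.3219, 0.3156]
t=3: π = [0.1727, 0.1836, 0.3336, 0.3102]
t=4: π = [0.1709, 0.1840, 0.3377, 0.3074]
t=5: π = [0.1710, 0.1832, 0.3398, 0.3060]
t=6: π = [0.1708, 0.1831, 0.3407, 0.3054]
t=7: π = [0.1708, 0.1830, 0.3411, 0.3051]

π = [0.1708, 0.1830, 0.3411, 0.3051]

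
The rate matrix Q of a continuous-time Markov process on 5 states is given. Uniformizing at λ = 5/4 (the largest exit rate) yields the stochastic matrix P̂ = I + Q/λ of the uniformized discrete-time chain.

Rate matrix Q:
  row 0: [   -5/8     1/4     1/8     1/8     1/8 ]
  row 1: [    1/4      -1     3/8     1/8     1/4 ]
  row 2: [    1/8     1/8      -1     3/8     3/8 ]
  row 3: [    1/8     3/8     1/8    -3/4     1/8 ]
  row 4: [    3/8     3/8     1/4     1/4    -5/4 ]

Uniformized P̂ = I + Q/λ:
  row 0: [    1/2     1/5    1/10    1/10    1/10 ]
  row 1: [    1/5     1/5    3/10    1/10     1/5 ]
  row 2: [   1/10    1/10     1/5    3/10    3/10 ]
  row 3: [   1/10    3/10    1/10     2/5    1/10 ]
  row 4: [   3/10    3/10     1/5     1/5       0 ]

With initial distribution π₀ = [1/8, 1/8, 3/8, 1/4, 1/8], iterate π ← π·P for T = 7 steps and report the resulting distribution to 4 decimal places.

t=0: π = [0.1250, 0.1250, 0.3750, 0.2500, 0.1250]
t=1: π = [0.1875, 0.2000, 0.1750, 0.2625, 0.1750]
t=2: π = [0.2300, 0.2263, 0.1750, 0.2313, 0.1375]
t=3: π = [0.2421, 0.2194, 0.1765, 0.2181, 0.1439]
t=4: π = [0.2476, 0.2186, 0.1759, 0.2151, 0.1429]
t=5: π = [0.2495, 0.2182, 0.1756, 0.2140, 0.1428]
t=6: π = [0.2502, 0.2181, 0.1755, 0.2136, 0.1427]
t=7: π = [0.2504, 0.2181, 0.1754, 0.2134, 0.1426]

π = [0.2504, 0.2181, 0.1754, 0.2134, 0.1426]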